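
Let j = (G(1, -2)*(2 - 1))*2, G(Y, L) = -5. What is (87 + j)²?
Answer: 5929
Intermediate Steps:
j = -10 (j = -5*(2 - 1)*2 = -5*1*2 = -5*2 = -10)
(87 + j)² = (87 - 10)² = 77² = 5929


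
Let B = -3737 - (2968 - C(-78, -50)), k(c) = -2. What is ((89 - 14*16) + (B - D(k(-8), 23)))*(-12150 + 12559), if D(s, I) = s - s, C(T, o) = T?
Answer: -2829462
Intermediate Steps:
D(s, I) = 0
B = -6783 (B = -3737 - (2968 - 1*(-78)) = -3737 - (2968 + 78) = -3737 - 1*3046 = -3737 - 3046 = -6783)
((89 - 14*16) + (B - D(k(-8), 23)))*(-12150 + 12559) = ((89 - 14*16) + (-6783 - 1*0))*(-12150 + 12559) = ((89 - 224) + (-6783 + 0))*409 = (-135 - 6783)*409 = -6918*409 = -2829462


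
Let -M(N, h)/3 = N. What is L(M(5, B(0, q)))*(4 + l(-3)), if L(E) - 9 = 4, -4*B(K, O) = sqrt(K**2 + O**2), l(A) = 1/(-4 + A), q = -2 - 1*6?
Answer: 351/7 ≈ 50.143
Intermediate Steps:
q = -8 (q = -2 - 6 = -8)
B(K, O) = -sqrt(K**2 + O**2)/4
M(N, h) = -3*N
L(E) = 13 (L(E) = 9 + 4 = 13)
L(M(5, B(0, q)))*(4 + l(-3)) = 13*(4 + 1/(-4 - 3)) = 13*(4 + 1/(-7)) = 13*(4 - 1/7) = 13*(27/7) = 351/7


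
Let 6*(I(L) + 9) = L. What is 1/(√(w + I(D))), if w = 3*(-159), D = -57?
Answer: -I*√1982/991 ≈ -0.044924*I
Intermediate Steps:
w = -477
I(L) = -9 + L/6
1/(√(w + I(D))) = 1/(√(-477 + (-9 + (⅙)*(-57)))) = 1/(√(-477 + (-9 - 19/2))) = 1/(√(-477 - 37/2)) = 1/(√(-991/2)) = 1/(I*√1982/2) = -I*√1982/991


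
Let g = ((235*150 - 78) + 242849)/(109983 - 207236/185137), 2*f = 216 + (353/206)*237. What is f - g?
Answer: 2588289911765971/8389026759220 ≈ 308.53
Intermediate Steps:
f = 128157/412 (f = (216 + (353/206)*237)/2 = (216 + 83661/206)/2 = (½)*(128157/206) = 128157/412 ≈ 311.06)
g = 51471973877/20361715435 (g = ((35250 - 78) + 242849)/(109983 - 207236*1/185137) = (35172 + 242849)/(109983 - 207236/185137) = 278021/(20361715435/185137) = 278021*(185137/20361715435) = 51471973877/20361715435 ≈ 2.5279)
f - g = 128157/412 - 1*51471973877/20361715435 = 128157/412 - 51471973877/20361715435 = 2588289911765971/8389026759220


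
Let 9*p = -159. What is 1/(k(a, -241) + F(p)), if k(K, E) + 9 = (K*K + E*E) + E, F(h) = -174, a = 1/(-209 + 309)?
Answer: 10000/576570001 ≈ 1.7344e-5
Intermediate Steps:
a = 1/100 ≈ 0.010000
p = -53/3 (p = (1/9)*(-159) = -53/3 ≈ -17.667)
k(K, E) = -9 + E + E**2 + K**2 (k(K, E) = -9 + ((K*K + E*E) + E) = -9 + ((K**2 + E**2) + E) = -9 + ((E**2 + K**2) + E) = -9 + (E + E**2 + K**2) = -9 + E + E**2 + K**2)
1/(k(a, -241) + F(p)) = 1/((-9 - 241 + (-241)**2 + (1/100)**2) - 174) = 1/((-9 - 241 + 58081 + 1/10000) - 174) = 1/(578310001/10000 - 174) = 1/(576570001/10000) = 10000/576570001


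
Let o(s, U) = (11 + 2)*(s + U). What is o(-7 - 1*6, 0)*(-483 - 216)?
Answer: 118131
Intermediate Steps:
o(s, U) = 13*U + 13*s (o(s, U) = 13*(U + s) = 13*U + 13*s)
o(-7 - 1*6, 0)*(-483 - 216) = (13*0 + 13*(-7 - 1*6))*(-483 - 216) = (0 + 13*(-7 - 6))*(-699) = (0 + 13*(-13))*(-699) = (0 - 169)*(-699) = -169*(-699) = 118131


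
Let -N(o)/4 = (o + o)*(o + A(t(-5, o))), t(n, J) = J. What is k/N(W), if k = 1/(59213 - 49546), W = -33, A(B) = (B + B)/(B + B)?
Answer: -1/81666816 ≈ -1.2245e-8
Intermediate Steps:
A(B) = 1 (A(B) = (2*B)/((2*B)) = (2*B)*(1/(2*B)) = 1)
N(o) = -8*o*(1 + o) (N(o) = -4*(o + o)*(o + 1) = -4*2*o*(1 + o) = -8*o*(1 + o))
k = 1/9667 ≈ 0.00010344
k/N(W) = 1/(9667*((-8*(-33)*(1 - 33)))) = 1/(9667*((-8*(-33)*(-32)))) = (1/9667)/(-8448) = (1/9667)*(-1/8448) = -1/81666816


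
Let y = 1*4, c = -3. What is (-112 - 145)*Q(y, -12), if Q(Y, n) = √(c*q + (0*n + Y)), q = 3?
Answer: -257*I*√5 ≈ -574.67*I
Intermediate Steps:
y = 4
Q(Y, n) = √(-9 + Y) (Q(Y, n) = √(-3*3 + (0*n + Y)) = √(-9 + (0 + Y)) = √(-9 + Y))
(-112 - 145)*Q(y, -12) = (-112 - 145)*√(-9 + 4) = -257*I*√5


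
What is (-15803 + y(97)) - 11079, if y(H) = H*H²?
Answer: 885791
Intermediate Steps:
y(H) = H³
(-15803 + y(97)) - 11079 = (-15803 + 97³) - 11079 = (-15803 + 912673) - 11079 = 896870 - 11079 = 885791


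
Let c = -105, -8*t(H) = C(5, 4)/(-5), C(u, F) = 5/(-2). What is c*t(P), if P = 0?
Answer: 105/16 ≈ 6.5625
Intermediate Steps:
C(u, F) = -5/2 (C(u, F) = 5*(-1/2) = -5/2)
t(H) = -1/16 (t(H) = -(-5)/(16*(-5)) = -(-5)*(-1)/(16*5) = -1/8*1/2 = -1/16)
c*t(P) = -105*(-1/16) = 105/16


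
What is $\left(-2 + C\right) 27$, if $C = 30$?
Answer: $756$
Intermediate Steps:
$\left(-2 + C\right) 27 = \left(-2 + 30\right) 27 = 28 \cdot 27 = 756$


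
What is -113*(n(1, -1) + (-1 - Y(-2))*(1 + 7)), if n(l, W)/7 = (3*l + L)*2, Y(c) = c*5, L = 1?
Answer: -14464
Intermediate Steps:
Y(c) = 5*c
n(l, W) = 14 + 42*l (n(l, W) = 7*((3*l + 1)*2) = 7*((1 + 3*l)*2) = 7*(2 + 6*l) = 14 + 42*l)
-113*(n(1, -1) + (-1 - Y(-2))*(1 + 7)) = -113*((14 + 42*1) + (-1 - 5*(-2))*(1 + 7)) = -113*((14 + 42) + (-1 - 1*(-10))*8) = -113*(56 + (-1 + 10)*8) = -113*(56 + 9*8) = -113*(56 + 72) = -113*128 = -14464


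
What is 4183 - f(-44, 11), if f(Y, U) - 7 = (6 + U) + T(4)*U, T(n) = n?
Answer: 4115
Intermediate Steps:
f(Y, U) = 13 + 5*U (f(Y, U) = 7 + ((6 + U) + 4*U) = 7 + (6 + 5*U) = 13 + 5*U)
4183 - f(-44, 11) = 4183 - (13 + 5*11) = 4183 - (13 + 55) = 4183 - 1*68 = 4183 - 68 = 4115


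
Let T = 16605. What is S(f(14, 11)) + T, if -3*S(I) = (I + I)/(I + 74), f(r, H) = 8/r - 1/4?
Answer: 34554999/2081 ≈ 16605.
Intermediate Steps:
f(r, H) = -1/4 + 8/r (f(r, H) = 8/r - 1*1/4 = 8/r - 1/4 = -1/4 + 8/r)
S(I) = -2*I/(3*(74 + I)) (S(I) = -(I + I)/(3*(I + 74)) = -2*I/(3*(74 + I)))
S(f(14, 11)) + T = -2*(1/4)*(32 - 1*14)/14/(222 + 3*((1/4)*(32 - 1*14)/14)) + 16605 = -2*(1/4)*(1/14)*(32 - 14)/(222 + 3*((1/4)*(1/14)*(32 - 14))) + 16605 = -2*(1/4)*(1/14)*18/(222 + 3*((1/4)*(1/14)*18)) + 16605 = -2*9/28/(222 + 3*(9/28)) + 16605 = -2*9/28/(222 + 27/28) + 16605 = -2*9/28/6243/28 + 16605 = -2*9/28*28/6243 + 16605 = -6/2081 + 16605 = 34554999/2081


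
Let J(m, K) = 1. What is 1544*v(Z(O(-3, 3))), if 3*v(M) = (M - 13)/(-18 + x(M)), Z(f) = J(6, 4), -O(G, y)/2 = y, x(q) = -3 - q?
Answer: 3088/11 ≈ 280.73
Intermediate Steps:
O(G, y) = -2*y
Z(f) = 1
v(M) = (-13 + M)/(3*(-21 - M)) (v(M) = ((M - 13)/(-18 + (-3 - M)))/3 = ((-13 + M)/(-21 - M))/3 = (-13 + M)/(3*(-21 - M)))
1544*v(Z(O(-3, 3))) = 1544*((13 - 1*1)/(3*(21 + 1))) = 1544*((⅓)*(13 - 1)/22) = 1544*((⅓)*(1/22)*12) = 1544*(2/11) = 3088/11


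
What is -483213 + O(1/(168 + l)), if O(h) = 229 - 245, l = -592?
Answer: -483229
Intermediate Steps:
O(h) = -16
-483213 + O(1/(168 + l)) = -483213 - 16 = -483229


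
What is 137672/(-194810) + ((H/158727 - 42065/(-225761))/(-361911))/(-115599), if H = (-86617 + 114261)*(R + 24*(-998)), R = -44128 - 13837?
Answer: -852876314819228220165893/1206844926473484157482315 ≈ -0.70670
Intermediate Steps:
R = -57965
H = -2264513548 (H = (-86617 + 114261)*(-57965 + 24*(-998)) = 27644*(-57965 - 23952) = 27644*(-81917) = -2264513548)
137672/(-194810) + ((H/158727 - 42065/(-225761))/(-361911))/(-115599) = 137672/(-194810) + ((-2264513548/158727 - 42065/(-225761))/(-361911))/(-115599) = 137672*(-1/194810) + ((-2264513548*1/158727 - 42065*(-1/225761))*(-1/361911))*(-1/115599) = -68836/97405 + ((-2264513548/158727 + 42065/225761)*(-1/361911))*(-1/115599) = -68836/97405 - 511232166258773/35834366247*(-1/361911)*(-1/115599) = -68836/97405 + (511232166258773/12968851322818017)*(-1/115599) = -68836/97405 - 511232166258773/1499186244066439947183 = -852876314819228220165893/1206844926473484157482315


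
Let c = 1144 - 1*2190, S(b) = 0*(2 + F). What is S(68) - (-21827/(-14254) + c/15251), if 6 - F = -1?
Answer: -317973893/217387754 ≈ -1.4627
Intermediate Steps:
F = 7 (F = 6 - 1*(-1) = 6 + 1 = 7)
S(b) = 0 (S(b) = 0*(2 + 7) = 0*9 = 0)
c = -1046 (c = 1144 - 2190 = -1046)
S(68) - (-21827/(-14254) + c/15251) = 0 - (-21827/(-14254) - 1046/15251) = 0 - (-21827*(-1/14254) - 1046*1/15251) = 0 - (21827/14254 - 1046/15251) = 0 - 1*317973893/217387754 = 0 - 317973893/217387754 = -317973893/217387754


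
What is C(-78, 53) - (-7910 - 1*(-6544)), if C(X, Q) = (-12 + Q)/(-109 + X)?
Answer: 255401/187 ≈ 1365.8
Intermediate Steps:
C(X, Q) = (-12 + Q)/(-109 + X)
C(-78, 53) - (-7910 - 1*(-6544)) = (-12 + 53)/(-109 - 78) - (-7910 - 1*(-6544)) = 41/(-187) - (-7910 + 6544) = -1/187*41 - 1*(-1366) = -41/187 + 1366 = 255401/187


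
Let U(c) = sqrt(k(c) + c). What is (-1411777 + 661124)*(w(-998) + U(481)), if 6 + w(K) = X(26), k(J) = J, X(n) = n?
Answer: -15013060 - 750653*sqrt(962) ≈ -3.8295e+7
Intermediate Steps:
w(K) = 20 (w(K) = -6 + 26 = 20)
U(c) = sqrt(2)*sqrt(c) (U(c) = sqrt(c + c) = sqrt(2*c) = sqrt(2)*sqrt(c))
(-1411777 + 661124)*(w(-998) + U(481)) = (-1411777 + 661124)*(20 + sqrt(2)*sqrt(481)) = -750653*(20 + sqrt(962)) = -15013060 - 750653*sqrt(962)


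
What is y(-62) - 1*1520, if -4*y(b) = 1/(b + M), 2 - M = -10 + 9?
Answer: -358719/236 ≈ -1520.0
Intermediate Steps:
M = 3 (M = 2 - (-10 + 9) = 2 - 1*(-1) = 2 + 1 = 3)
y(b) = -1/(4*(3 + b)) (y(b) = -1/(4*(b + 3)) = -1/(4*(3 + b)))
y(-62) - 1*1520 = -1/(12 + 4*(-62)) - 1*1520 = -1/(12 - 248) - 1520 = -1/(-236) - 1520 = -1*(-1/236) - 1520 = 1/236 - 1520 = -358719/236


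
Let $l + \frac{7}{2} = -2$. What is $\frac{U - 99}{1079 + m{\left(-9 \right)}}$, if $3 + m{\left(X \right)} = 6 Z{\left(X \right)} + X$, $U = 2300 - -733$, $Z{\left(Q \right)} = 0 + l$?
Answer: $\frac{1467}{517} \approx 2.8375$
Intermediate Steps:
$l = - \frac{11}{2}$ ($l = - \frac{7}{2} - 2 = - \frac{11}{2} \approx -5.5$)
$Z{\left(Q \right)} = - \frac{11}{2}$ ($Z{\left(Q \right)} = 0 - \frac{11}{2} = - \frac{11}{2}$)
$U = 3033$ ($U = 2300 + 733 = 3033$)
$m{\left(X \right)} = -36 + X$ ($m{\left(X \right)} = -3 + \left(6 \left(- \frac{11}{2}\right) + X\right) = -3 + \left(-33 + X\right) = -36 + X$)
$\frac{U - 99}{1079 + m{\left(-9 \right)}} = \frac{3033 - 99}{1079 - 45} = \frac{3033 + \left(-1558 + 1459\right)}{1079 - 45} = \frac{3033 - 99}{1034} = 2934 \cdot \frac{1}{1034} = \frac{1467}{517}$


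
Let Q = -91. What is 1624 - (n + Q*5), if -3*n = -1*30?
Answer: 2069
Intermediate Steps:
n = 10 (n = -(-1)*30/3 = -1/3*(-30) = 10)
1624 - (n + Q*5) = 1624 - (10 - 91*5) = 1624 - (10 - 455) = 1624 - 1*(-445) = 1624 + 445 = 2069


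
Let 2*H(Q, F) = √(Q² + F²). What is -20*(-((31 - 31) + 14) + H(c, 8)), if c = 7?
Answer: 280 - 10*√113 ≈ 173.70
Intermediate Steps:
H(Q, F) = √(F² + Q²)/2 (H(Q, F) = √(Q² + F²)/2 = √(F² + Q²)/2)
-20*(-((31 - 31) + 14) + H(c, 8)) = -20*(-((31 - 31) + 14) + √(8² + 7²)/2) = -20*(-(0 + 14) + √(64 + 49)/2) = -20*(-1*14 + √113/2) = -20*(-14 + √113/2) = 280 - 10*√113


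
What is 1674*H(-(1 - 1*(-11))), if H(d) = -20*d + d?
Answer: 381672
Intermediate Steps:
H(d) = -19*d
1674*H(-(1 - 1*(-11))) = 1674*(-(-19)*(1 - 1*(-11))) = 1674*(-(-19)*(1 + 11)) = 1674*(-(-19)*12) = 1674*(-19*(-12)) = 1674*228 = 381672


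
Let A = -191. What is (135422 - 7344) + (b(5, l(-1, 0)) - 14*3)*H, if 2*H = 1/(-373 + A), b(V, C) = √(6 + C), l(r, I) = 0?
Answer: 24078671/188 - √6/1128 ≈ 1.2808e+5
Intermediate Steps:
H = -1/1128 (H = 1/(2*(-373 - 191)) = (½)/(-564) = (½)*(-1/564) = -1/1128 ≈ -0.00088653)
(135422 - 7344) + (b(5, l(-1, 0)) - 14*3)*H = (135422 - 7344) + (√(6 + 0) - 14*3)*(-1/1128) = 128078 + (√6 - 42)*(-1/1128) = 128078 + (-42 + √6)*(-1/1128) = 128078 + (7/188 - √6/1128) = 24078671/188 - √6/1128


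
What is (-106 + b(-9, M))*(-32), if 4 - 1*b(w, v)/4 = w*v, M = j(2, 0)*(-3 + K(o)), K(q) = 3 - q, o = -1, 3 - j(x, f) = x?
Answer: 1728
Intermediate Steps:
j(x, f) = 3 - x
M = 1 (M = (3 - 1*2)*(-3 + (3 - 1*(-1))) = (3 - 2)*(-3 + (3 + 1)) = 1*(-3 + 4) = 1*1 = 1)
b(w, v) = 16 - 4*v*w (b(w, v) = 16 - 4*w*v = 16 - 4*v*w)
(-106 + b(-9, M))*(-32) = (-106 + (16 - 4*1*(-9)))*(-32) = (-106 + (16 + 36))*(-32) = (-106 + 52)*(-32) = -54*(-32) = 1728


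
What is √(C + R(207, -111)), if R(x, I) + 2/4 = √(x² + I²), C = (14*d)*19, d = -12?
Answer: √(-12770 + 12*√6130)/2 ≈ 54.384*I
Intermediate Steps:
C = -3192 (C = (14*(-12))*19 = -168*19 = -3192)
R(x, I) = -½ + √(I² + x²) (R(x, I) = -½ + √(x² + I²) = -½ + √(I² + x²))
√(C + R(207, -111)) = √(-3192 + (-½ + √((-111)² + 207²))) = √(-3192 + (-½ + √(12321 + 42849))) = √(-3192 + (-½ + √55170)) = √(-3192 + (-½ + 3*√6130)) = √(-6385/2 + 3*√6130)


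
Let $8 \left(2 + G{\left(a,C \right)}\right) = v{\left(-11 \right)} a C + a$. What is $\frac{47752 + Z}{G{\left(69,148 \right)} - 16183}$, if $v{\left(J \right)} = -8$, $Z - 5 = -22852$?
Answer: $- \frac{199240}{211107} \approx -0.94379$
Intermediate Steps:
$Z = -22847$ ($Z = 5 - 22852 = -22847$)
$G{\left(a,C \right)} = -2 + \frac{a}{8} - C a$ ($G{\left(a,C \right)} = -2 + \frac{- 8 a C + a}{8} = -2 + \frac{- 8 C a + a}{8} = -2 + \frac{a - 8 C a}{8} = -2 - \left(- \frac{a}{8} + C a\right) = -2 + \frac{a}{8} - C a$)
$\frac{47752 + Z}{G{\left(69,148 \right)} - 16183} = \frac{47752 - 22847}{\left(-2 + \frac{1}{8} \cdot 69 - 148 \cdot 69\right) - 16183} = \frac{24905}{\left(-2 + \frac{69}{8} - 10212\right) - 16183} = \frac{24905}{- \frac{81643}{8} - 16183} = \frac{24905}{- \frac{211107}{8}} = 24905 \left(- \frac{8}{211107}\right) = - \frac{199240}{211107}$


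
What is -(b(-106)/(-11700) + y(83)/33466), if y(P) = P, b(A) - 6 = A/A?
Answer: -368419/195776100 ≈ -0.0018818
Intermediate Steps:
b(A) = 7 (b(A) = 6 + A/A = 6 + 1 = 7)
-(b(-106)/(-11700) + y(83)/33466) = -(7/(-11700) + 83/33466) = -(7*(-1/11700) + 83*(1/33466)) = -(-7/11700 + 83/33466) = -1*368419/195776100 = -368419/195776100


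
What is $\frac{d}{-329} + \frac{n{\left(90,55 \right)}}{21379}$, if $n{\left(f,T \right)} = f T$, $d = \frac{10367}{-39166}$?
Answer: $\frac{9143632199}{39354505958} \approx 0.23234$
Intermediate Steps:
$d = - \frac{10367}{39166}$ ($d = 10367 \left(- \frac{1}{39166}\right) = - \frac{10367}{39166} \approx -0.26469$)
$n{\left(f,T \right)} = T f$
$\frac{d}{-329} + \frac{n{\left(90,55 \right)}}{21379} = - \frac{10367}{39166 \left(-329\right)} + \frac{55 \cdot 90}{21379} = \left(- \frac{10367}{39166}\right) \left(- \frac{1}{329}\right) + 4950 \cdot \frac{1}{21379} = \frac{1481}{1840802} + \frac{4950}{21379} = \frac{9143632199}{39354505958}$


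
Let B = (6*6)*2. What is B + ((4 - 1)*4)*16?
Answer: 264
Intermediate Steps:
B = 72 (B = 36*2 = 72)
B + ((4 - 1)*4)*16 = 72 + ((4 - 1)*4)*16 = 72 + (3*4)*16 = 72 + 12*16 = 72 + 192 = 264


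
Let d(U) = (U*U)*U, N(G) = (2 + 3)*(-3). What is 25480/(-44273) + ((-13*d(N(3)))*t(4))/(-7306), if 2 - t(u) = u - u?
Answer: -156581255/12440713 ≈ -12.586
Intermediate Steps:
t(u) = 2 (t(u) = 2 - (u - u) = 2 - 1*0 = 2 + 0 = 2)
N(G) = -15 (N(G) = 5*(-3) = -15)
d(U) = U³ (d(U) = U²*U = U³)
25480/(-44273) + ((-13*d(N(3)))*t(4))/(-7306) = 25480/(-44273) + (-13*(-15)³*2)/(-7306) = 25480*(-1/44273) + (-13*(-3375)*2)*(-1/7306) = -25480/44273 + (43875*2)*(-1/7306) = -25480/44273 + 87750*(-1/7306) = -25480/44273 - 3375/281 = -156581255/12440713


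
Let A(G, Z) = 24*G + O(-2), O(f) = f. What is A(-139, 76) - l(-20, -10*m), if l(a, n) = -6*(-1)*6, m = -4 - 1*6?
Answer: -3374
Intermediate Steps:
m = -10 (m = -4 - 6 = -10)
l(a, n) = 36 (l(a, n) = 6*6 = 36)
A(G, Z) = -2 + 24*G (A(G, Z) = 24*G - 2 = -2 + 24*G)
A(-139, 76) - l(-20, -10*m) = (-2 + 24*(-139)) - 1*36 = (-2 - 3336) - 36 = -3338 - 36 = -3374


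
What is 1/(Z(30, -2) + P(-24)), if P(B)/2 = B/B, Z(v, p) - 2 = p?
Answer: 1/2 ≈ 0.50000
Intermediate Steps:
Z(v, p) = 2 + p
P(B) = 2 (P(B) = 2*(B/B) = 2*1 = 2)
1/(Z(30, -2) + P(-24)) = 1/((2 - 2) + 2) = 1/(0 + 2) = 1/2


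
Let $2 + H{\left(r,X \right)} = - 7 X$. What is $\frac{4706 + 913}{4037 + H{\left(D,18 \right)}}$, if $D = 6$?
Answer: $\frac{1873}{1303} \approx 1.4375$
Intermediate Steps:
$H{\left(r,X \right)} = -2 - 7 X$
$\frac{4706 + 913}{4037 + H{\left(D,18 \right)}} = \frac{4706 + 913}{4037 - 128} = \frac{5619}{4037 - 128} = \frac{5619}{3909} = 5619 \cdot \frac{1}{3909} = \frac{1873}{1303}$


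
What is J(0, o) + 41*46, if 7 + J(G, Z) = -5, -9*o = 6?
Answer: 1874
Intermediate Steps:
o = -⅔ (o = -⅑*6 = -⅔ ≈ -0.66667)
J(G, Z) = -12 (J(G, Z) = -7 - 5 = -12)
J(0, o) + 41*46 = -12 + 41*46 = -12 + 1886 = 1874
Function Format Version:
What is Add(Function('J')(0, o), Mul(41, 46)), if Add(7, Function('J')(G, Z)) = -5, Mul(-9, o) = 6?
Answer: 1874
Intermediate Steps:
o = Rational(-2, 3) (o = Mul(Rational(-1, 9), 6) = Rational(-2, 3) ≈ -0.66667)
Function('J')(G, Z) = -12 (Function('J')(G, Z) = Add(-7, -5) = -12)
Add(Function('J')(0, o), Mul(41, 46)) = Add(-12, Mul(41, 46)) = Add(-12, 1886) = 1874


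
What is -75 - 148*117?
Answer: -17391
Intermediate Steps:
-75 - 148*117 = -75 - 17316 = -17391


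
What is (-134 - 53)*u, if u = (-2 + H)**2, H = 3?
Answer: -187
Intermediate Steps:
u = 1 (u = (-2 + 3)**2 = 1**2 = 1)
(-134 - 53)*u = (-134 - 53)*1 = -187*1 = -187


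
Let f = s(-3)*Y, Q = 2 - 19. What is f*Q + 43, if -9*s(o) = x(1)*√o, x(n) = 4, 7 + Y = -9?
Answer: 43 - 1088*I*√3/9 ≈ 43.0 - 209.39*I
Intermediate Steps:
Y = -16 (Y = -7 - 9 = -16)
Q = -17
s(o) = -4*√o/9
f = 64*I*√3/9 (f = -4*I*√3/9*(-16) = 64*I*√3/9 ≈ 12.317*I)
f*Q + 43 = (64*I*√3/9)*(-17) + 43 = -1088*I*√3/9 + 43 = 43 - 1088*I*√3/9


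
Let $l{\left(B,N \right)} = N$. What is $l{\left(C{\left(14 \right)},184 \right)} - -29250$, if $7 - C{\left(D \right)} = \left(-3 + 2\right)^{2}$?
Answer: $29434$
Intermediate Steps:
$C{\left(D \right)} = 6$ ($C{\left(D \right)} = 7 - \left(-3 + 2\right)^{2} = 7 - \left(-1\right)^{2} = 7 - 1 = 6$)
$l{\left(C{\left(14 \right)},184 \right)} - -29250 = 184 - -29250 = 184 + 29250 = 29434$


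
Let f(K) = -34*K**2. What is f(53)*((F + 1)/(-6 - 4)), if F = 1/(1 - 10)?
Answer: 382024/45 ≈ 8489.4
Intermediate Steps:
F = -1/9 (F = 1/(-9) = -1/9 ≈ -0.11111)
f(53)*((F + 1)/(-6 - 4)) = (-34*53**2)*((-1/9 + 1)/(-6 - 4)) = (-34*2809)*((8/9)/(-10)) = -764048*(-1)/(9*10) = -95506*(-4/45) = 382024/45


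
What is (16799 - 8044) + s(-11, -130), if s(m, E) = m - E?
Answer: 8874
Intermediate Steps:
(16799 - 8044) + s(-11, -130) = (16799 - 8044) + (-11 - 1*(-130)) = 8755 + (-11 + 130) = 8755 + 119 = 8874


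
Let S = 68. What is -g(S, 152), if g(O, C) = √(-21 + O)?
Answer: -√47 ≈ -6.8557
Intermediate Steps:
-g(S, 152) = -√(-21 + 68) = -√47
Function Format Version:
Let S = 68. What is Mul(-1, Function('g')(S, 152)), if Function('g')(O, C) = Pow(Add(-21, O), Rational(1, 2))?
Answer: Mul(-1, Pow(47, Rational(1, 2))) ≈ -6.8557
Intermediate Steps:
Mul(-1, Function('g')(S, 152)) = Mul(-1, Pow(Add(-21, 68), Rational(1, 2))) = Mul(-1, Pow(47, Rational(1, 2)))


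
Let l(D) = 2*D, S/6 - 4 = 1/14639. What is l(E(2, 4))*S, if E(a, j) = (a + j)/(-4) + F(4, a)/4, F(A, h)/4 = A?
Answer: 1756710/14639 ≈ 120.00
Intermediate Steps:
F(A, h) = 4*A
E(a, j) = 4 - a/4 - j/4 (E(a, j) = (a + j)/(-4) + (4*4)/4 = (a + j)*(-1/4) + 16*(1/4) = (-a/4 - j/4) + 4 = 4 - a/4 - j/4)
S = 351342/14639 (S = 24 + 6/14639 = 351342/14639 ≈ 24.000)
l(E(2, 4))*S = (2*(4 - 1/4*2 - 1/4*4))*(351342/14639) = (2*(4 - 1/2 - 1))*(351342/14639) = (2*(5/2))*(351342/14639) = 5*(351342/14639) = 1756710/14639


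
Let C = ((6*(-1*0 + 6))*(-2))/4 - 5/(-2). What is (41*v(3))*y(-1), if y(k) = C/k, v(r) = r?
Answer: 3813/2 ≈ 1906.5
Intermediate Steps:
C = -31/2 (C = ((6*(0 + 6))*(-2))*(¼) - 5*(-½) = ((6*6)*(-2))*(¼) + 5/2 = (36*(-2))*(¼) + 5/2 = -72*¼ + 5/2 = -18 + 5/2 = -31/2 ≈ -15.500)
y(k) = -31/(2*k)
(41*v(3))*y(-1) = (41*3)*(-31/2/(-1)) = 123*(-31/2*(-1)) = 123*(31/2) = 3813/2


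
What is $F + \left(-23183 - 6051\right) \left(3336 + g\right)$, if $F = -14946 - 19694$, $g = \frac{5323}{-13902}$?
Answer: $- \frac{678056637773}{6951} \approx -9.7548 \cdot 10^{7}$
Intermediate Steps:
$g = - \frac{5323}{13902}$ ($g = 5323 \left(- \frac{1}{13902}\right) = - \frac{5323}{13902} \approx -0.38289$)
$F = -34640$ ($F = -14946 - 19694 = -34640$)
$F + \left(-23183 - 6051\right) \left(3336 + g\right) = -34640 + \left(-23183 - 6051\right) \left(3336 - \frac{5323}{13902}\right) = -34640 - \frac{677815855133}{6951} = - \frac{678056637773}{6951}$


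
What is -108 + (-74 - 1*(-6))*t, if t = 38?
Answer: -2692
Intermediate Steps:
-108 + (-74 - 1*(-6))*t = -108 + (-74 - 1*(-6))*38 = -108 + (-74 + 6)*38 = -108 - 68*38 = -108 - 2584 = -2692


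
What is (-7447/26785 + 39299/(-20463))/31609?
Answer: -109546516/1574994444645 ≈ -6.9554e-5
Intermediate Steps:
(-7447/26785 + 39299/(-20463))/31609 = (-7447*1/26785 + 39299*(-1/20463))*(1/31609) = (-677/2435 - 39299/20463)*(1/31609) = -109546516/49827405*1/31609 = -109546516/1574994444645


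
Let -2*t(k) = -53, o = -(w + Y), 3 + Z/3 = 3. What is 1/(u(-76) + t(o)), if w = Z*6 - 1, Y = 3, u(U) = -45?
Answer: -2/37 ≈ -0.054054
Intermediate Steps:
Z = 0 (Z = -9 + 3*3 = -9 + 9 = 0)
w = -1 (w = 0*6 - 1 = 0 - 1 = -1)
o = -2 (o = -(-1 + 3) = -1*2 = -2)
t(k) = 53/2 (t(k) = -½*(-53) = 53/2)
1/(u(-76) + t(o)) = 1/(-45 + 53/2) = 1/(-37/2) = -2/37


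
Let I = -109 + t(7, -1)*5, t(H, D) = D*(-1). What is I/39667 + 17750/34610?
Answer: 70048981/137287487 ≈ 0.51024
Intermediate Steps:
t(H, D) = -D
I = -104 (I = -109 - 1*(-1)*5 = -109 + 1*5 = -109 + 5 = -104)
I/39667 + 17750/34610 = -104/39667 + 17750/34610 = -104*1/39667 + 17750*(1/34610) = -104/39667 + 1775/3461 = 70048981/137287487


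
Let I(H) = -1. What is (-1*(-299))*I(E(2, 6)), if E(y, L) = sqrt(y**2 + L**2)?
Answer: -299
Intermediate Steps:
E(y, L) = sqrt(L**2 + y**2)
(-1*(-299))*I(E(2, 6)) = -1*(-299)*(-1) = 299*(-1) = -299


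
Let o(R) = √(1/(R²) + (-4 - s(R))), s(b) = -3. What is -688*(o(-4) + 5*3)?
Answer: -10320 - 172*I*√15 ≈ -10320.0 - 666.15*I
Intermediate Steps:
o(R) = √(-1 + R⁻²) (o(R) = √(1/(R²) + (-4 - 1*(-3))) = √(R⁻² + (-4 + 3)) = √(R⁻² - 1) = √(-1 + R⁻²))
-688*(o(-4) + 5*3) = -688*(√(-1 + (-4)⁻²) + 5*3) = -688*(√(-1 + 1/16) + 15) = -688*(√(-15/16) + 15) = -688*(I*√15/4 + 15) = -688*(15 + I*√15/4) = -10320 - 172*I*√15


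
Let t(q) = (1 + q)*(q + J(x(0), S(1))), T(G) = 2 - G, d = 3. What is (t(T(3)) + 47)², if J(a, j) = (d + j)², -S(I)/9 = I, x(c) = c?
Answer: 2209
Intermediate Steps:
S(I) = -9*I
J(a, j) = (3 + j)²
t(q) = (1 + q)*(36 + q) (t(q) = (1 + q)*(q + (3 - 9*1)²) = (1 + q)*(q + (3 - 9)²) = (1 + q)*(q + (-6)²) = (1 + q)*(q + 36) = (1 + q)*(36 + q))
(t(T(3)) + 47)² = ((36 + (2 - 1*3)² + 37*(2 - 1*3)) + 47)² = ((36 + (2 - 3)² + 37*(2 - 3)) + 47)² = ((36 + (-1)² + 37*(-1)) + 47)² = ((36 + 1 - 37) + 47)² = (0 + 47)² = 47² = 2209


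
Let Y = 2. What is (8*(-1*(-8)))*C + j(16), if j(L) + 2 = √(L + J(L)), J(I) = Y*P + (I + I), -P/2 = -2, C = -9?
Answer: -578 + 2*√14 ≈ -570.52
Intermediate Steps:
P = 4 (P = -2*(-2) = 4)
J(I) = 8 + 2*I (J(I) = 2*4 + (I + I) = 8 + 2*I)
j(L) = -2 + √(8 + 3*L) (j(L) = -2 + √(L + (8 + 2*L)) = -2 + √(8 + 3*L))
(8*(-1*(-8)))*C + j(16) = (8*(-1*(-8)))*(-9) + (-2 + √(8 + 3*16)) = (8*8)*(-9) + (-2 + √(8 + 48)) = 64*(-9) + (-2 + √56) = -576 + (-2 + 2*√14) = -578 + 2*√14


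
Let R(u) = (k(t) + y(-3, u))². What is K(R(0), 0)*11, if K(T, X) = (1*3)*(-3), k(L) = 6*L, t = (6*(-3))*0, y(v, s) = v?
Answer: -99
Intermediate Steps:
t = 0 (t = -18*0 = 0)
R(u) = 9 (R(u) = (6*0 - 3)² = (0 - 3)² = (-3)² = 9)
K(T, X) = -9 (K(T, X) = 3*(-3) = -9)
K(R(0), 0)*11 = -9*11 = -99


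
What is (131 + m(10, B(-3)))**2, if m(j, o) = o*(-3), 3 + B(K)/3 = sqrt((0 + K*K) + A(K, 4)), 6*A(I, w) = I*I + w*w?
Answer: 52061/2 - 474*sqrt(474) ≈ 15711.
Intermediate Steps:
A(I, w) = I**2/6 + w**2/6 (A(I, w) = (I*I + w*w)/6 = (I**2 + w**2)/6 = I**2/6 + w**2/6)
B(K) = -9 + 3*sqrt(8/3 + 7*K**2/6) (B(K) = -9 + 3*sqrt((0 + K*K) + (K**2/6 + (1/6)*4**2)) = -9 + 3*sqrt((0 + K**2) + (K**2/6 + (1/6)*16)) = -9 + 3*sqrt(K**2 + (K**2/6 + 8/3)) = -9 + 3*sqrt(K**2 + (8/3 + K**2/6)) = -9 + 3*sqrt(8/3 + 7*K**2/6))
m(j, o) = -3*o
(131 + m(10, B(-3)))**2 = (131 - 3*(-9 + sqrt(96 + 42*(-3)**2)/2))**2 = (131 - 3*(-9 + sqrt(96 + 42*9)/2))**2 = (131 - 3*(-9 + sqrt(96 + 378)/2))**2 = (131 - 3*(-9 + sqrt(474)/2))**2 = (131 + (27 - 3*sqrt(474)/2))**2 = (158 - 3*sqrt(474)/2)**2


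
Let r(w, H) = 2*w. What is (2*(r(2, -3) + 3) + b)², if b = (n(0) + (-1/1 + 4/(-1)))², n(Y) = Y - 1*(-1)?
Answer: 900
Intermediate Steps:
n(Y) = 1 + Y (n(Y) = Y + 1 = 1 + Y)
b = 16 (b = ((1 + 0) + (-1/1 + 4/(-1)))² = (1 + (-1*1 + 4*(-1)))² = (1 + (-1 - 4))² = (1 - 5)² = (-4)² = 16)
(2*(r(2, -3) + 3) + b)² = (2*(2*2 + 3) + 16)² = (2*(4 + 3) + 16)² = (2*7 + 16)² = (14 + 16)² = 30² = 900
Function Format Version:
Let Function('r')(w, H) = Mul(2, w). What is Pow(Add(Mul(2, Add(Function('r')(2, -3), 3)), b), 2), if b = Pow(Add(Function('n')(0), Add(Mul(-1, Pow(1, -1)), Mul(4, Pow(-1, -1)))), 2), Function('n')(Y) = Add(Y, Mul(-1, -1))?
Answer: 900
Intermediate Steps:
Function('n')(Y) = Add(1, Y) (Function('n')(Y) = Add(Y, 1) = Add(1, Y))
b = 16 (b = Pow(Add(Add(1, 0), Add(Mul(-1, Pow(1, -1)), Mul(4, Pow(-1, -1)))), 2) = Pow(Add(1, Add(Mul(-1, 1), Mul(4, -1))), 2) = Pow(Add(1, Add(-1, -4)), 2) = Pow(Add(1, -5), 2) = Pow(-4, 2) = 16)
Pow(Add(Mul(2, Add(Function('r')(2, -3), 3)), b), 2) = Pow(Add(Mul(2, Add(Mul(2, 2), 3)), 16), 2) = Pow(Add(Mul(2, Add(4, 3)), 16), 2) = Pow(Add(Mul(2, 7), 16), 2) = Pow(Add(14, 16), 2) = Pow(30, 2) = 900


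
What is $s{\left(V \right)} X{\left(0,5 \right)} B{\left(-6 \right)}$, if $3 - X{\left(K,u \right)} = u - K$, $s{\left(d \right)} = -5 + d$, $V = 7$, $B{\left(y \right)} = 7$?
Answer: $-28$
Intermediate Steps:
$X{\left(K,u \right)} = 3 + K - u$ ($X{\left(K,u \right)} = 3 - \left(u - K\right) = 3 + \left(K - u\right) = 3 + K - u$)
$s{\left(V \right)} X{\left(0,5 \right)} B{\left(-6 \right)} = \left(-5 + 7\right) \left(3 + 0 - 5\right) 7 = 2 \left(3 + 0 - 5\right) 7 = 2 \left(-2\right) 7 = \left(-4\right) 7 = -28$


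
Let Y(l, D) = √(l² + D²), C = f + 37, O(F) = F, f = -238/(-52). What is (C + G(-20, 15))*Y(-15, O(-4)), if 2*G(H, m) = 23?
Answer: 690*√241/13 ≈ 823.98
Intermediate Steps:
G(H, m) = 23/2 (G(H, m) = (½)*23 = 23/2)
f = 119/26 (f = -238*(-1/52) = 119/26 ≈ 4.5769)
C = 1081/26 (C = 119/26 + 37 = 1081/26 ≈ 41.577)
Y(l, D) = √(D² + l²)
(C + G(-20, 15))*Y(-15, O(-4)) = (1081/26 + 23/2)*√((-4)² + (-15)²) = 690*√(16 + 225)/13 = 690*√241/13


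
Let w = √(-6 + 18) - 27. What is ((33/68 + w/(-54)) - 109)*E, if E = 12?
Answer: -22035/17 - 4*√3/9 ≈ -1296.9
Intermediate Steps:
w = -27 + 2*√3 (w = √12 - 27 = 2*√3 - 27 = -27 + 2*√3 ≈ -23.536)
((33/68 + w/(-54)) - 109)*E = ((33/68 + (-27 + 2*√3)/(-54)) - 109)*12 = ((33*(1/68) + (-27 + 2*√3)*(-1/54)) - 109)*12 = ((33/68 + (½ - √3/27)) - 109)*12 = ((67/68 - √3/27) - 109)*12 = (-7345/68 - √3/27)*12 = -22035/17 - 4*√3/9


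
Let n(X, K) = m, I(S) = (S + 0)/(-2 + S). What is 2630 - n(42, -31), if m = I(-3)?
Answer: 13147/5 ≈ 2629.4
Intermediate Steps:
I(S) = S/(-2 + S)
m = ⅗ (m = -3/(-2 - 3) = -3/(-5) = -3*(-⅕) = ⅗ ≈ 0.60000)
n(X, K) = ⅗
2630 - n(42, -31) = 2630 - 1*⅗ = 2630 - ⅗ = 13147/5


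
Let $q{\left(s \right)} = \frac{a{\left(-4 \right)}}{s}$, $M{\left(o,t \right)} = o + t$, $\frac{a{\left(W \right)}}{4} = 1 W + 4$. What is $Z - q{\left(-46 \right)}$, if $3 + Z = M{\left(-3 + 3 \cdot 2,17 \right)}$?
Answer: $17$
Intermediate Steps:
$a{\left(W \right)} = 16 + 4 W$ ($a{\left(W \right)} = 4 \left(1 W + 4\right) = 4 \left(W + 4\right) = 4 \left(4 + W\right) = 16 + 4 W$)
$q{\left(s \right)} = 0$ ($q{\left(s \right)} = \frac{16 + 4 \left(-4\right)}{s} = \frac{16 - 16}{s} = \frac{0}{s} = 0$)
$Z = 17$ ($Z = -3 + \left(\left(-3 + 3 \cdot 2\right) + 17\right) = -3 + \left(\left(-3 + 6\right) + 17\right) = -3 + \left(3 + 17\right) = -3 + 20 = 17$)
$Z - q{\left(-46 \right)} = 17 - 0 = 17 + 0 = 17$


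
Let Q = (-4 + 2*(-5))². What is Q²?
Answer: 38416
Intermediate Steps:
Q = 196 (Q = (-4 - 10)² = (-14)² = 196)
Q² = 196² = 38416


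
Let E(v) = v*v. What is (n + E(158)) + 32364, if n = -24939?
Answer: 32389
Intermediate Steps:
E(v) = v²
(n + E(158)) + 32364 = (-24939 + 158²) + 32364 = (-24939 + 24964) + 32364 = 25 + 32364 = 32389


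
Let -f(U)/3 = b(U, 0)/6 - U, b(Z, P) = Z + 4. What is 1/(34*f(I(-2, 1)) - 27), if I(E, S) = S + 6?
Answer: 1/500 ≈ 0.0020000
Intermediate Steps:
I(E, S) = 6 + S
b(Z, P) = 4 + Z
f(U) = -2 + 5*U/2 (f(U) = -3*((4 + U)/6 - U) = -3*((4 + U)*(1/6) - U) = -3*((2/3 + U/6) - U) = -3*(2/3 - 5*U/6) = -2 + 5*U/2)
1/(34*f(I(-2, 1)) - 27) = 1/(34*(-2 + 5*(6 + 1)/2) - 27) = 1/(34*(-2 + (5/2)*7) - 27) = 1/(34*(-2 + 35/2) - 27) = 1/(34*(31/2) - 27) = 1/(527 - 27) = 1/500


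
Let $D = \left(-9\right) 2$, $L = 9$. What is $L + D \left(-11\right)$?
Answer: $207$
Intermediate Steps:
$D = -18$
$L + D \left(-11\right) = 9 - -198 = 9 + 198 = 207$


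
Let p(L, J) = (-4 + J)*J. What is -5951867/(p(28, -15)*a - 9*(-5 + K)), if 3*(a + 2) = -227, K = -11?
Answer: 5951867/21991 ≈ 270.65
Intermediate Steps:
p(L, J) = J*(-4 + J)
a = -233/3 (a = -2 + (1/3)*(-227) = -2 - 227/3 = -233/3 ≈ -77.667)
-5951867/(p(28, -15)*a - 9*(-5 + K)) = -5951867/(-15*(-4 - 15)*(-233/3) - 9*(-5 - 11)) = -5951867/(-15*(-19)*(-233/3) - 9*(-16)) = -5951867/(285*(-233/3) + 144) = -5951867/(-22135 + 144) = -5951867/(-21991) = -5951867*(-1/21991) = 5951867/21991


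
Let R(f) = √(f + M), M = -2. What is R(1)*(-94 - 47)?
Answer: -141*I ≈ -141.0*I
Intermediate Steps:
R(f) = √(-2 + f) (R(f) = √(f - 2) = √(-2 + f))
R(1)*(-94 - 47) = √(-2 + 1)*(-94 - 47) = √(-1)*(-141) = I*(-141) = -141*I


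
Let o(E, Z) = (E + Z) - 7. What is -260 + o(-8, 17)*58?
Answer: -144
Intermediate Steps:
o(E, Z) = -7 + E + Z
-260 + o(-8, 17)*58 = -260 + (-7 - 8 + 17)*58 = -260 + 2*58 = -260 + 116 = -144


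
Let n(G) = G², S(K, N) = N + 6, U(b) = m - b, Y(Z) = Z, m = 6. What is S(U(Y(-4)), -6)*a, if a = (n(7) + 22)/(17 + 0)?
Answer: 0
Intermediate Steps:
U(b) = 6 - b
S(K, N) = 6 + N
a = 71/17 (a = (7² + 22)/(17 + 0) = (49 + 22)/17 = 71*(1/17) = 71/17 ≈ 4.1765)
S(U(Y(-4)), -6)*a = (6 - 6)*(71/17) = 0*(71/17) = 0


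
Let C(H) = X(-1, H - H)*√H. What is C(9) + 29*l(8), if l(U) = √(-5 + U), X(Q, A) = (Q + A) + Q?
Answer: -6 + 29*√3 ≈ 44.229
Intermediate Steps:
X(Q, A) = A + 2*Q (X(Q, A) = (A + Q) + Q = A + 2*Q)
C(H) = -2*√H (C(H) = ((H - H) + 2*(-1))*√H = (0 - 2)*√H = -2*√H)
C(9) + 29*l(8) = -2*√9 + 29*√(-5 + 8) = -2*3 + 29*√3 = -6 + 29*√3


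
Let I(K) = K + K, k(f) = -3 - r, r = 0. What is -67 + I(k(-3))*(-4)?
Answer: -43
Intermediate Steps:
k(f) = -3 (k(f) = -3 - 1*0 = -3 + 0 = -3)
I(K) = 2*K
-67 + I(k(-3))*(-4) = -67 + (2*(-3))*(-4) = -67 - 6*(-4) = -67 + 24 = -43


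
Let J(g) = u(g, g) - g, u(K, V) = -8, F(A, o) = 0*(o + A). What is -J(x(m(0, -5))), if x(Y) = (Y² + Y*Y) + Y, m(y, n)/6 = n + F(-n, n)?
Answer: 1778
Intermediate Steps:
F(A, o) = 0 (F(A, o) = 0*(A + o) = 0)
m(y, n) = 6*n (m(y, n) = 6*(n + 0) = 6*n)
x(Y) = Y + 2*Y² (x(Y) = (Y² + Y²) + Y = 2*Y² + Y = Y + 2*Y²)
J(g) = -8 - g
-J(x(m(0, -5))) = -(-8 - 6*(-5)*(1 + 2*(6*(-5)))) = -(-8 - (-30)*(1 + 2*(-30))) = -(-8 - (-30)*(1 - 60)) = -(-8 - (-30)*(-59)) = -(-8 - 1*1770) = -(-8 - 1770) = -1*(-1778) = 1778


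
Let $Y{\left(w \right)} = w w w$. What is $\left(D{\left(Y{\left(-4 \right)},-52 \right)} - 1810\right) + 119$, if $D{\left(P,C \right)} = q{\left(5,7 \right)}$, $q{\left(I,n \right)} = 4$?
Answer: $-1687$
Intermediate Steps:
$Y{\left(w \right)} = w^{3}$ ($Y{\left(w \right)} = w^{2} w = w^{3}$)
$D{\left(P,C \right)} = 4$
$\left(D{\left(Y{\left(-4 \right)},-52 \right)} - 1810\right) + 119 = \left(4 - 1810\right) + 119 = -1806 + 119 = -1687$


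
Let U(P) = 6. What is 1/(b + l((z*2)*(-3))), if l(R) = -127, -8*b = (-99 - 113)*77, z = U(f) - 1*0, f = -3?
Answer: 2/3827 ≈ 0.00052260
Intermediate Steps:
z = 6 (z = 6 - 1*0 = 6 + 0 = 6)
b = 4081/2 (b = -(-99 - 113)*77/8 = -(-53)*77/2 = -⅛*(-16324) = 4081/2 ≈ 2040.5)
1/(b + l((z*2)*(-3))) = 1/(4081/2 - 127) = 1/(3827/2) = 2/3827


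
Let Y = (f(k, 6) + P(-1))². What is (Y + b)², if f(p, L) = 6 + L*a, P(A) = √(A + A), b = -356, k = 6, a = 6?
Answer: 1962724 + 236208*I*√2 ≈ 1.9627e+6 + 3.3405e+5*I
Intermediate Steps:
P(A) = √2*√A (P(A) = √(2*A) = √2*√A)
f(p, L) = 6 + 6*L (f(p, L) = 6 + L*6 = 6 + 6*L)
Y = (42 + I*√2)² (Y = ((6 + 6*6) + √2*√(-1))² = ((6 + 36) + √2*I)² = (42 + I*√2)² ≈ 1762.0 + 118.79*I)
(Y + b)² = ((42 + I*√2)² - 356)² = (-356 + (42 + I*√2)²)²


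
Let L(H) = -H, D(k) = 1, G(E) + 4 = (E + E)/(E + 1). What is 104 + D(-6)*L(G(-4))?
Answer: 316/3 ≈ 105.33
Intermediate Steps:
G(E) = -4 + 2*E/(1 + E) (G(E) = -4 + (E + E)/(E + 1) = -4 + (2*E)/(1 + E) = -4 + 2*E/(1 + E))
104 + D(-6)*L(G(-4)) = 104 + 1*(-2*(-2 - 1*(-4))/(1 - 4)) = 104 + 1*(-2*(-2 + 4)/(-3)) = 104 + 1*(-2*(-1)*2/3) = 104 + 1*(-1*(-4/3)) = 104 + 1*(4/3) = 104 + 4/3 = 316/3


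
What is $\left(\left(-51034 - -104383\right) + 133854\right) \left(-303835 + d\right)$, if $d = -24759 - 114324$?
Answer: $-82915578354$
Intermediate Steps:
$d = -139083$
$\left(\left(-51034 - -104383\right) + 133854\right) \left(-303835 + d\right) = \left(\left(-51034 - -104383\right) + 133854\right) \left(-303835 - 139083\right) = \left(\left(-51034 + 104383\right) + 133854\right) \left(-442918\right) = \left(53349 + 133854\right) \left(-442918\right) = 187203 \left(-442918\right) = -82915578354$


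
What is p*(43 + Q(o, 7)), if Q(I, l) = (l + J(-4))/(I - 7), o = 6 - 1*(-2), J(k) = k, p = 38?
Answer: 1748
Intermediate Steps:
o = 8 (o = 6 + 2 = 8)
Q(I, l) = (-4 + l)/(-7 + I) (Q(I, l) = (l - 4)/(I - 7) = (-4 + l)/(-7 + I))
p*(43 + Q(o, 7)) = 38*(43 + (-4 + 7)/(-7 + 8)) = 38*(43 + 3/1) = 38*(43 + 1*3) = 38*(43 + 3) = 38*46 = 1748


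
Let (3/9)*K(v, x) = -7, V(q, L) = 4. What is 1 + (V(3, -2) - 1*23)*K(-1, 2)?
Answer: 400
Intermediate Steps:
K(v, x) = -21 (K(v, x) = 3*(-7) = -21)
1 + (V(3, -2) - 1*23)*K(-1, 2) = 1 + (4 - 1*23)*(-21) = 1 + (4 - 23)*(-21) = 1 - 19*(-21) = 1 + 399 = 400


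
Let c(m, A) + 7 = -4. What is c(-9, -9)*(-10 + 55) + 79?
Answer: -416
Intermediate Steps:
c(m, A) = -11 (c(m, A) = -7 - 4 = -11)
c(-9, -9)*(-10 + 55) + 79 = -11*(-10 + 55) + 79 = -11*45 + 79 = -495 + 79 = -416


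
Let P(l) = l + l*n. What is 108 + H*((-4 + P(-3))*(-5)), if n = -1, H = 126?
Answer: 2628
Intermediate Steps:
P(l) = 0 (P(l) = l + l*(-1) = l - l = 0)
108 + H*((-4 + P(-3))*(-5)) = 108 + 126*((-4 + 0)*(-5)) = 108 + 126*(-4*(-5)) = 108 + 126*20 = 108 + 2520 = 2628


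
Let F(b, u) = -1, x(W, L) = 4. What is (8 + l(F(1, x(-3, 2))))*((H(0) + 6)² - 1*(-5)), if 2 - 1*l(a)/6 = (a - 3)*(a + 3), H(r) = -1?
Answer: 2040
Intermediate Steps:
l(a) = 12 - 6*(-3 + a)*(3 + a) (l(a) = 12 - 6*(a - 3)*(a + 3) = 12 - 6*(-3 + a)*(3 + a))
(8 + l(F(1, x(-3, 2))))*((H(0) + 6)² - 1*(-5)) = (8 + (66 - 6*(-1)²))*((-1 + 6)² - 1*(-5)) = (8 + (66 - 6*1))*(5² + 5) = (8 + (66 - 6))*(25 + 5) = (8 + 60)*30 = 68*30 = 2040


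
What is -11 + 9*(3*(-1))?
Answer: -38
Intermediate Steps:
-11 + 9*(3*(-1)) = -11 + 9*(-3) = -11 - 27 = -38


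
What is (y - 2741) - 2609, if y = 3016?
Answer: -2334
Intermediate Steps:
(y - 2741) - 2609 = (3016 - 2741) - 2609 = 275 - 2609 = -2334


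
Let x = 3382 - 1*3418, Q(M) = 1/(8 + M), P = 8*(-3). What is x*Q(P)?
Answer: 9/4 ≈ 2.2500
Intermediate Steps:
P = -24
x = -36 (x = 3382 - 3418 = -36)
x*Q(P) = -36/(8 - 24) = -36/(-16) = -36*(-1/16) = 9/4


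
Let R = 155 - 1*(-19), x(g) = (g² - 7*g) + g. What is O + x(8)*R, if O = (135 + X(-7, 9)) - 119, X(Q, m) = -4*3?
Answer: 2788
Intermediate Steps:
x(g) = g² - 6*g
R = 174 (R = 155 + 19 = 174)
X(Q, m) = -12
O = 4 (O = (135 - 12) - 119 = 123 - 119 = 4)
O + x(8)*R = 4 + (8*(-6 + 8))*174 = 4 + (8*2)*174 = 4 + 16*174 = 4 + 2784 = 2788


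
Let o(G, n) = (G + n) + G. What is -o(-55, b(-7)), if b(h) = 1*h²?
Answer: 61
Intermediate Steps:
b(h) = h²
o(G, n) = n + 2*G
-o(-55, b(-7)) = -((-7)² + 2*(-55)) = -(49 - 110) = -1*(-61) = 61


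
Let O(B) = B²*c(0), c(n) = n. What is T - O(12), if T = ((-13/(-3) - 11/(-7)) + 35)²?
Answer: 737881/441 ≈ 1673.2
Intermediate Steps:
O(B) = 0 (O(B) = B²*0 = 0)
T = 737881/441 (T = ((-13*(-⅓) - 11*(-⅐)) + 35)² = ((13/3 + 11/7) + 35)² = (124/21 + 35)² = (859/21)² = 737881/441 ≈ 1673.2)
T - O(12) = 737881/441 - 1*0 = 737881/441 + 0 = 737881/441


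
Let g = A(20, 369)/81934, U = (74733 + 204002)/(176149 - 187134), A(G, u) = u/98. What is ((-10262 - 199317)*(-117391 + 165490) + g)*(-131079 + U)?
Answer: 11657120538598147838961465/8820440902 ≈ 1.3216e+15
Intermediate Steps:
A(G, u) = u/98 (A(G, u) = u*(1/98) = u/98)
U = -55747/2197 (U = 278735/(-10985) = 278735*(-1/10985) = -55747/2197 ≈ -25.374)
g = 369/8029532 (g = ((1/98)*369)/81934 = (369/98)*(1/81934) = 369/8029532 ≈ 4.5955e-5)
((-10262 - 199317)*(-117391 + 165490) + g)*(-131079 + U) = ((-10262 - 199317)*(-117391 + 165490) + 369/8029532)*(-131079 - 55747/2197) = (-209579*48099 + 369/8029532)*(-288036310/2197) = (-10080540321 + 369/8029532)*(-288036310/2197) = -80942021084759403/8029532*(-288036310/2197) = 11657120538598147838961465/8820440902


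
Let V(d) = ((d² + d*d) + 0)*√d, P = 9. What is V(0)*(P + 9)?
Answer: 0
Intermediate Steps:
V(d) = 2*d^(5/2) (V(d) = ((d² + d²) + 0)*√d = (2*d² + 0)*√d = (2*d²)*√d = 2*d^(5/2))
V(0)*(P + 9) = (2*0^(5/2))*(9 + 9) = (2*0)*18 = 0*18 = 0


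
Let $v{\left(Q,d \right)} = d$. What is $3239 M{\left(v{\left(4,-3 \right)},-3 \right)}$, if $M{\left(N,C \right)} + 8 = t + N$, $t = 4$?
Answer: $-22673$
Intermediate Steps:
$M{\left(N,C \right)} = -4 + N$ ($M{\left(N,C \right)} = -8 + \left(4 + N\right) = -4 + N$)
$3239 M{\left(v{\left(4,-3 \right)},-3 \right)} = 3239 \left(-4 - 3\right) = 3239 \left(-7\right) = -22673$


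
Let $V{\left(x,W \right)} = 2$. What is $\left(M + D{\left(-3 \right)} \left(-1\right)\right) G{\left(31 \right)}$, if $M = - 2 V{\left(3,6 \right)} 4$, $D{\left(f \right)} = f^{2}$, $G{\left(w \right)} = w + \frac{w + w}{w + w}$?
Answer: $-800$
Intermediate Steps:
$G{\left(w \right)} = 1 + w$ ($G{\left(w \right)} = w + \frac{2 w}{2 w} = w + 2 w \frac{1}{2 w} = w + 1 = 1 + w$)
$M = -16$ ($M = \left(-2\right) 2 \cdot 4 = \left(-4\right) 4 = -16$)
$\left(M + D{\left(-3 \right)} \left(-1\right)\right) G{\left(31 \right)} = \left(-16 + \left(-3\right)^{2} \left(-1\right)\right) \left(1 + 31\right) = \left(-16 + 9 \left(-1\right)\right) 32 = \left(-16 - 9\right) 32 = \left(-25\right) 32 = -800$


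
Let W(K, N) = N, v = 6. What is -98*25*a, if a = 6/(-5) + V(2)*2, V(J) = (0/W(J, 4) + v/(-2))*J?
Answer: 32340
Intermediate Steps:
V(J) = -3*J (V(J) = (0/4 + 6/(-2))*J = (0*(¼) + 6*(-½))*J = (0 - 3)*J = -3*J)
a = -66/5 (a = 6/(-5) - 3*2*2 = 6*(-⅕) - 6*2 = -6/5 - 12 = -66/5 ≈ -13.200)
-98*25*a = -98*25*(-66)/5 = -2450*(-66)/5 = -1*(-32340) = 32340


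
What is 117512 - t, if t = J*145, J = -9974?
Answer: 1563742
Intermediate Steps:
t = -1446230 (t = -9974*145 = -1446230)
117512 - t = 117512 - 1*(-1446230) = 117512 + 1446230 = 1563742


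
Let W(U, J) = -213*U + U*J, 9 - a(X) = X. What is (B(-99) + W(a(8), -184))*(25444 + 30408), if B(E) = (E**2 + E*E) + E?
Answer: 1067108312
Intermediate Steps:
a(X) = 9 - X
B(E) = E + 2*E**2 (B(E) = (E**2 + E**2) + E = 2*E**2 + E = E + 2*E**2)
W(U, J) = -213*U + J*U
(B(-99) + W(a(8), -184))*(25444 + 30408) = (-99*(1 + 2*(-99)) + (9 - 1*8)*(-213 - 184))*(25444 + 30408) = (-99*(1 - 198) + (9 - 8)*(-397))*55852 = (-99*(-197) + 1*(-397))*55852 = (19503 - 397)*55852 = 19106*55852 = 1067108312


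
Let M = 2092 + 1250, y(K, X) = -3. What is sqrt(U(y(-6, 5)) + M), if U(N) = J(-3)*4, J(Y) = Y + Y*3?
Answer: 3*sqrt(366) ≈ 57.393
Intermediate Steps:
J(Y) = 4*Y (J(Y) = Y + 3*Y = 4*Y)
M = 3342
U(N) = -48 (U(N) = (4*(-3))*4 = -12*4 = -48)
sqrt(U(y(-6, 5)) + M) = sqrt(-48 + 3342) = sqrt(3294) = 3*sqrt(366)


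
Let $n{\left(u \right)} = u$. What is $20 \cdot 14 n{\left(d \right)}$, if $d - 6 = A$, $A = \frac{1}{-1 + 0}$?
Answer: $1400$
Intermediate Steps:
$A = -1$ ($A = \frac{1}{-1} = -1$)
$d = 5$ ($d = 6 - 1 = 5$)
$20 \cdot 14 n{\left(d \right)} = 20 \cdot 14 \cdot 5 = 280 \cdot 5 = 1400$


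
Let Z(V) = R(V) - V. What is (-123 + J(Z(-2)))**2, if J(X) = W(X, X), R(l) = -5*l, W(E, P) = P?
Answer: 12321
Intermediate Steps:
Z(V) = -6*V (Z(V) = -5*V - V = -6*V)
J(X) = X
(-123 + J(Z(-2)))**2 = (-123 - 6*(-2))**2 = (-123 + 12)**2 = (-111)**2 = 12321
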